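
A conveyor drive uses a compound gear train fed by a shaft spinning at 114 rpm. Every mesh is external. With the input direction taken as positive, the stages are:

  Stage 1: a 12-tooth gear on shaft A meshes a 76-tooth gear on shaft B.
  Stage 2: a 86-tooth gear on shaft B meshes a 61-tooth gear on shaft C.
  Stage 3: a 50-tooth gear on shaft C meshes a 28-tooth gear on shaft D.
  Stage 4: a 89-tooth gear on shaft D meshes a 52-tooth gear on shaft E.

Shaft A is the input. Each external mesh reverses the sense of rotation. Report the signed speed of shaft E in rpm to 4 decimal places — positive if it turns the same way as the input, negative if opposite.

Stage 1 [12T→76T]: ω = 114.0000×12/76 = 18.0000 rpm, dir flips to −; running = −18.0000
Stage 2 [86T→61T]: ω = 18.0000×86/61 = 25.3770 rpm, dir flips to +; running = +25.3770
Stage 3 [50T→28T]: ω = 25.3770×50/28 = 45.3162 rpm, dir flips to −; running = −45.3162
Stage 4 [89T→52T]: ω = 45.3162×89/52 = 77.5603 rpm, dir flips to +; running = +77.5603

+77.5603 rpm (same as input, |ω| = 77.5603 rpm)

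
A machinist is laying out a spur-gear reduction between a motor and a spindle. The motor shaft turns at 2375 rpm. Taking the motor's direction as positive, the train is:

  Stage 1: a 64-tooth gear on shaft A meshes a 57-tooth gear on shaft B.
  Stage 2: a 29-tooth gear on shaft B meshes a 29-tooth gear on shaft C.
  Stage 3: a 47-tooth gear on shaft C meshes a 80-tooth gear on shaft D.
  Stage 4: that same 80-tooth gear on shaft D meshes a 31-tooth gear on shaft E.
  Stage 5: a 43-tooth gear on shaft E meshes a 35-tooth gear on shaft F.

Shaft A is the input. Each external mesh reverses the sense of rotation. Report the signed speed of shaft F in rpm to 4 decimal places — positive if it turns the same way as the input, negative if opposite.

-4967.1275 rpm (opposite to input, |ω| = 4967.1275 rpm)

Stage 1 [64T→57T]: ω = 2375.0000×64/57 = 2666.6667 rpm, dir flips to −; running = −2666.6667
Stage 2 [29T→29T]: ω = 2666.6667×29/29 = 2666.6667 rpm, dir flips to +; running = +2666.6667
Stage 3 [47T→80T]: ω = 2666.6667×47/80 = 1566.6667 rpm, dir flips to −; running = −1566.6667
Stage 4 [80T→31T]: ω = 1566.6667×80/31 = 4043.0108 rpm, dir flips to +; running = +4043.0108
Stage 5 [43T→35T]: ω = 4043.0108×43/35 = 4967.1275 rpm, dir flips to −; running = −4967.1275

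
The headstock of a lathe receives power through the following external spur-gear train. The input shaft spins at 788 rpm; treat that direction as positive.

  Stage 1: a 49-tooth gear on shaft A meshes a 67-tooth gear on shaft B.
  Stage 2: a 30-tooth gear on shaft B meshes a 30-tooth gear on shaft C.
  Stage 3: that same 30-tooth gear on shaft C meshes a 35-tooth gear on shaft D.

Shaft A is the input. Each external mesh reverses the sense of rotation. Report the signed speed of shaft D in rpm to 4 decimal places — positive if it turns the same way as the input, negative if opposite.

-493.9701 rpm (opposite to input, |ω| = 493.9701 rpm)

Stage 1 [49T→67T]: ω = 788.0000×49/67 = 576.2985 rpm, dir flips to −; running = −576.2985
Stage 2 [30T→30T]: ω = 576.2985×30/30 = 576.2985 rpm, dir flips to +; running = +576.2985
Stage 3 [30T→35T]: ω = 576.2985×30/35 = 493.9701 rpm, dir flips to −; running = −493.9701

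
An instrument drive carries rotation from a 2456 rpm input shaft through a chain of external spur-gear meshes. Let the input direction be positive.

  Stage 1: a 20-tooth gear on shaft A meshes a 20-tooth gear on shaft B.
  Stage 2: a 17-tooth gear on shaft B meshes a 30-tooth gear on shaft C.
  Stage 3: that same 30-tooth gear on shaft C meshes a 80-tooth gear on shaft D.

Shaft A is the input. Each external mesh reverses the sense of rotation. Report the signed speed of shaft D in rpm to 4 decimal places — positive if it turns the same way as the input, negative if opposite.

Stage 1 [20T→20T]: ω = 2456.0000×20/20 = 2456.0000 rpm, dir flips to −; running = −2456.0000
Stage 2 [17T→30T]: ω = 2456.0000×17/30 = 1391.7333 rpm, dir flips to +; running = +1391.7333
Stage 3 [30T→80T]: ω = 1391.7333×30/80 = 521.9000 rpm, dir flips to −; running = −521.9000

-521.9000 rpm (opposite to input, |ω| = 521.9000 rpm)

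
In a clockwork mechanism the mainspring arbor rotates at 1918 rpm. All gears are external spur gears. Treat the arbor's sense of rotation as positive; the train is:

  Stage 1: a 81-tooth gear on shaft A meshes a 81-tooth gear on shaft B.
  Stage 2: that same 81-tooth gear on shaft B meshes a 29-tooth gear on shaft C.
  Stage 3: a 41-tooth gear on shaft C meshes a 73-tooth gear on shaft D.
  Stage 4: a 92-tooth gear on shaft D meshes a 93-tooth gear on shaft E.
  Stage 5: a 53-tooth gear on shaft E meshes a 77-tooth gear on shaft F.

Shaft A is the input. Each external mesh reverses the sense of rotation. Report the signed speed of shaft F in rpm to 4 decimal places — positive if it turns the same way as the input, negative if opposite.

-2048.7390 rpm (opposite to input, |ω| = 2048.7390 rpm)

Stage 1 [81T→81T]: ω = 1918.0000×81/81 = 1918.0000 rpm, dir flips to −; running = −1918.0000
Stage 2 [81T→29T]: ω = 1918.0000×81/29 = 5357.1724 rpm, dir flips to +; running = +5357.1724
Stage 3 [41T→73T]: ω = 5357.1724×41/73 = 3008.8229 rpm, dir flips to −; running = −3008.8229
Stage 4 [92T→93T]: ω = 3008.8229×92/93 = 2976.4699 rpm, dir flips to +; running = +2976.4699
Stage 5 [53T→77T]: ω = 2976.4699×53/77 = 2048.7390 rpm, dir flips to −; running = −2048.7390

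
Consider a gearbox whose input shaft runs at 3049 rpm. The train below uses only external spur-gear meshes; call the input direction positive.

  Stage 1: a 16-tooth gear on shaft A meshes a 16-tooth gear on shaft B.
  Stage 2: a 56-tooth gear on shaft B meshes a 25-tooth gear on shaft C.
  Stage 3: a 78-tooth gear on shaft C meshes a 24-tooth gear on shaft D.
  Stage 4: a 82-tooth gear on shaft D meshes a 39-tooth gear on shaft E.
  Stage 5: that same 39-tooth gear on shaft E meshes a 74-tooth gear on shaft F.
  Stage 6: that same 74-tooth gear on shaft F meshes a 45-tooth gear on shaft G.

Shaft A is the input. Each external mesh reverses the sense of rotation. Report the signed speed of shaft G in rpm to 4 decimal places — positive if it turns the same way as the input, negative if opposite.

Stage 1 [16T→16T]: ω = 3049.0000×16/16 = 3049.0000 rpm, dir flips to −; running = −3049.0000
Stage 2 [56T→25T]: ω = 3049.0000×56/25 = 6829.7600 rpm, dir flips to +; running = +6829.7600
Stage 3 [78T→24T]: ω = 6829.7600×78/24 = 22196.7200 rpm, dir flips to −; running = −22196.7200
Stage 4 [82T→39T]: ω = 22196.7200×82/39 = 46670.0267 rpm, dir flips to +; running = +46670.0267
Stage 5 [39T→74T]: ω = 46670.0267×39/74 = 24596.3654 rpm, dir flips to −; running = −24596.3654
Stage 6 [74T→45T]: ω = 24596.3654×74/45 = 40447.3564 rpm, dir flips to +; running = +40447.3564

+40447.3564 rpm (same as input, |ω| = 40447.3564 rpm)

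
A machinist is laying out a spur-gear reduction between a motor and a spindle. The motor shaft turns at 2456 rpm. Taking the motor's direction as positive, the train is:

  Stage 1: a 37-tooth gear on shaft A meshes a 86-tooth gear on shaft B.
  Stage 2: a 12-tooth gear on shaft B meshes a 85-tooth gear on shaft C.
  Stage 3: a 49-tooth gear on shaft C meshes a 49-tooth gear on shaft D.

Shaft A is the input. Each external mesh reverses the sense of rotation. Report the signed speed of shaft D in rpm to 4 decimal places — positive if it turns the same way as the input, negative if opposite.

Stage 1 [37T→86T]: ω = 2456.0000×37/86 = 1056.6512 rpm, dir flips to −; running = −1056.6512
Stage 2 [12T→85T]: ω = 1056.6512×12/85 = 149.1743 rpm, dir flips to +; running = +149.1743
Stage 3 [49T→49T]: ω = 149.1743×49/49 = 149.1743 rpm, dir flips to −; running = −149.1743

-149.1743 rpm (opposite to input, |ω| = 149.1743 rpm)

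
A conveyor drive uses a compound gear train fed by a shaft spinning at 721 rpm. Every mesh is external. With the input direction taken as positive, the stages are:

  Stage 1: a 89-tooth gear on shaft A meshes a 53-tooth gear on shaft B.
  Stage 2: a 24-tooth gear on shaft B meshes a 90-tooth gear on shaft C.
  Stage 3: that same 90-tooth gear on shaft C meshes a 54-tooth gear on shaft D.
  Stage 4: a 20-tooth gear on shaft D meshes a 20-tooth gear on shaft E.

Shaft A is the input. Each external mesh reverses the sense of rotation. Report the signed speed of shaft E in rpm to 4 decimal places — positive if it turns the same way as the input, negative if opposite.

Stage 1 [89T→53T]: ω = 721.0000×89/53 = 1210.7358 rpm, dir flips to −; running = −1210.7358
Stage 2 [24T→90T]: ω = 1210.7358×24/90 = 322.8629 rpm, dir flips to +; running = +322.8629
Stage 3 [90T→54T]: ω = 322.8629×90/54 = 538.1048 rpm, dir flips to −; running = −538.1048
Stage 4 [20T→20T]: ω = 538.1048×20/20 = 538.1048 rpm, dir flips to +; running = +538.1048

+538.1048 rpm (same as input, |ω| = 538.1048 rpm)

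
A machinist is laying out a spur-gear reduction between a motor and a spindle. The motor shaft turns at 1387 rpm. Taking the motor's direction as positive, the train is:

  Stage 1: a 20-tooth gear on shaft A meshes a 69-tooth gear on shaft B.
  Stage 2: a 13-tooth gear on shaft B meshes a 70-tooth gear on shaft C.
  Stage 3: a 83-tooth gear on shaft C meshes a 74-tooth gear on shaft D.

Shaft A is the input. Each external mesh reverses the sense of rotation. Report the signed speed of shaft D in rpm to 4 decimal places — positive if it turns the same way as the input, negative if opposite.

-83.7431 rpm (opposite to input, |ω| = 83.7431 rpm)

Stage 1 [20T→69T]: ω = 1387.0000×20/69 = 402.0290 rpm, dir flips to −; running = −402.0290
Stage 2 [13T→70T]: ω = 402.0290×13/70 = 74.6625 rpm, dir flips to +; running = +74.6625
Stage 3 [83T→74T]: ω = 74.6625×83/74 = 83.7431 rpm, dir flips to −; running = −83.7431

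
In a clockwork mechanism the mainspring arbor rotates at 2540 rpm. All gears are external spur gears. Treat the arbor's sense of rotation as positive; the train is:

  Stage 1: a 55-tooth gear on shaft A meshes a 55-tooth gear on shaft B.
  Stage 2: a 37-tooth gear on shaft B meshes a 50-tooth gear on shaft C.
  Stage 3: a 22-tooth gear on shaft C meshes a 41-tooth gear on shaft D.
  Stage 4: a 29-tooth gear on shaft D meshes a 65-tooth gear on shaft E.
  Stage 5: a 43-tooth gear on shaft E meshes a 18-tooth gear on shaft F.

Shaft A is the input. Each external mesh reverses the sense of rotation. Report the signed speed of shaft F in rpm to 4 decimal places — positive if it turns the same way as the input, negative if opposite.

-1074.9416 rpm (opposite to input, |ω| = 1074.9416 rpm)

Stage 1 [55T→55T]: ω = 2540.0000×55/55 = 2540.0000 rpm, dir flips to −; running = −2540.0000
Stage 2 [37T→50T]: ω = 2540.0000×37/50 = 1879.6000 rpm, dir flips to +; running = +1879.6000
Stage 3 [22T→41T]: ω = 1879.6000×22/41 = 1008.5659 rpm, dir flips to −; running = −1008.5659
Stage 4 [29T→65T]: ω = 1008.5659×29/65 = 449.9755 rpm, dir flips to +; running = +449.9755
Stage 5 [43T→18T]: ω = 449.9755×43/18 = 1074.9416 rpm, dir flips to −; running = −1074.9416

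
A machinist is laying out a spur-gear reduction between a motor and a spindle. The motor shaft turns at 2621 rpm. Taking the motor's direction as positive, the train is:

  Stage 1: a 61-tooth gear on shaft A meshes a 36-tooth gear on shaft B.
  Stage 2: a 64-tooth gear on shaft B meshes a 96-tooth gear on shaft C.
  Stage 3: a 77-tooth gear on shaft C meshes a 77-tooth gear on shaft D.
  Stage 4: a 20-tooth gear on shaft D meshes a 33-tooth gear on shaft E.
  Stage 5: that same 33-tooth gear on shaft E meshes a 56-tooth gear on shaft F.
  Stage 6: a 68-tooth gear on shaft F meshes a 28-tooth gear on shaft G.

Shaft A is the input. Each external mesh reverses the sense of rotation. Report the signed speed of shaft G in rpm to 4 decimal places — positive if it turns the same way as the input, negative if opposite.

Stage 1 [61T→36T]: ω = 2621.0000×61/36 = 4441.1389 rpm, dir flips to −; running = −4441.1389
Stage 2 [64T→96T]: ω = 4441.1389×64/96 = 2960.7593 rpm, dir flips to +; running = +2960.7593
Stage 3 [77T→77T]: ω = 2960.7593×77/77 = 2960.7593 rpm, dir flips to −; running = −2960.7593
Stage 4 [20T→33T]: ω = 2960.7593×20/33 = 1794.3996 rpm, dir flips to +; running = +1794.3996
Stage 5 [33T→56T]: ω = 1794.3996×33/56 = 1057.4140 rpm, dir flips to −; running = −1057.4140
Stage 6 [68T→28T]: ω = 1057.4140×68/28 = 2568.0055 rpm, dir flips to +; running = +2568.0055

+2568.0055 rpm (same as input, |ω| = 2568.0055 rpm)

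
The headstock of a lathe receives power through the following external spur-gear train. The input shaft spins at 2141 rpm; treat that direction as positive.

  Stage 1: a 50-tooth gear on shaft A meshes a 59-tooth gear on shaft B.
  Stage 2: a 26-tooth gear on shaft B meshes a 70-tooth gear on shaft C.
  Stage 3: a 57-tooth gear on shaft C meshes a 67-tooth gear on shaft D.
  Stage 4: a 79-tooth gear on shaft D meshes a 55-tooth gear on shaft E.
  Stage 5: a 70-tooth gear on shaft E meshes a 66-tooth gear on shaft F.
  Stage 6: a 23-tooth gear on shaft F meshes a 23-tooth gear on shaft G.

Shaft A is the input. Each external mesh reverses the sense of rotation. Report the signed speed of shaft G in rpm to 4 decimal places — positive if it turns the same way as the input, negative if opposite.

+873.4308 rpm (same as input, |ω| = 873.4308 rpm)

Stage 1 [50T→59T]: ω = 2141.0000×50/59 = 1814.4068 rpm, dir flips to −; running = −1814.4068
Stage 2 [26T→70T]: ω = 1814.4068×26/70 = 673.9225 rpm, dir flips to +; running = +673.9225
Stage 3 [57T→67T]: ω = 673.9225×57/67 = 573.3371 rpm, dir flips to −; running = −573.3371
Stage 4 [79T→55T]: ω = 573.3371×79/55 = 823.5205 rpm, dir flips to +; running = +823.5205
Stage 5 [70T→66T]: ω = 823.5205×70/66 = 873.4308 rpm, dir flips to −; running = −873.4308
Stage 6 [23T→23T]: ω = 873.4308×23/23 = 873.4308 rpm, dir flips to +; running = +873.4308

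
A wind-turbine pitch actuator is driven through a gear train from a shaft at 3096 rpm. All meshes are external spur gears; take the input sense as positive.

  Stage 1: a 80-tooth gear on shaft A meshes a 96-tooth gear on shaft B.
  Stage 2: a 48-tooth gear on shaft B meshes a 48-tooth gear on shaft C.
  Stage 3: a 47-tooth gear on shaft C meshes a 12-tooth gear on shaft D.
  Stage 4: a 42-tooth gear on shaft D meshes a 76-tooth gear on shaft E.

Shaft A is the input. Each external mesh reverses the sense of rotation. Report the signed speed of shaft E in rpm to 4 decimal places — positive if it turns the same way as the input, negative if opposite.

Stage 1 [80T→96T]: ω = 3096.0000×80/96 = 2580.0000 rpm, dir flips to −; running = −2580.0000
Stage 2 [48T→48T]: ω = 2580.0000×48/48 = 2580.0000 rpm, dir flips to +; running = +2580.0000
Stage 3 [47T→12T]: ω = 2580.0000×47/12 = 10105.0000 rpm, dir flips to −; running = −10105.0000
Stage 4 [42T→76T]: ω = 10105.0000×42/76 = 5584.3421 rpm, dir flips to +; running = +5584.3421

+5584.3421 rpm (same as input, |ω| = 5584.3421 rpm)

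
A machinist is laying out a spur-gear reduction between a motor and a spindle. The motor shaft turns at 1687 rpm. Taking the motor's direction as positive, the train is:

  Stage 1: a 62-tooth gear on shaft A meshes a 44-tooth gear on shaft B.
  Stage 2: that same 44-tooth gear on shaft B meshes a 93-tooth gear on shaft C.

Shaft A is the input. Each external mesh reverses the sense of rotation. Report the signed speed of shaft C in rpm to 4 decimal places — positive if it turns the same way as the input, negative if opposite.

Stage 1 [62T→44T]: ω = 1687.0000×62/44 = 2377.1364 rpm, dir flips to −; running = −2377.1364
Stage 2 [44T→93T]: ω = 2377.1364×44/93 = 1124.6667 rpm, dir flips to +; running = +1124.6667

+1124.6667 rpm (same as input, |ω| = 1124.6667 rpm)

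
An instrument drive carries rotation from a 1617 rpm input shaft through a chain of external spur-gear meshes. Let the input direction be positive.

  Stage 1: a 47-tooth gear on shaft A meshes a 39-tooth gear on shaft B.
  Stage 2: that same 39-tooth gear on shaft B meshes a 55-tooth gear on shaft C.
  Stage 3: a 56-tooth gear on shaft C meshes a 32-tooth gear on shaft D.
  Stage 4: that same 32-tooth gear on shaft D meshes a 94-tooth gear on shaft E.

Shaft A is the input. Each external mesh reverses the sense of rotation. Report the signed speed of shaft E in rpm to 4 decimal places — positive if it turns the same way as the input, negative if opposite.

Stage 1 [47T→39T]: ω = 1617.0000×47/39 = 1948.6923 rpm, dir flips to −; running = −1948.6923
Stage 2 [39T→55T]: ω = 1948.6923×39/55 = 1381.8000 rpm, dir flips to +; running = +1381.8000
Stage 3 [56T→32T]: ω = 1381.8000×56/32 = 2418.1500 rpm, dir flips to −; running = −2418.1500
Stage 4 [32T→94T]: ω = 2418.1500×32/94 = 823.2000 rpm, dir flips to +; running = +823.2000

+823.2000 rpm (same as input, |ω| = 823.2000 rpm)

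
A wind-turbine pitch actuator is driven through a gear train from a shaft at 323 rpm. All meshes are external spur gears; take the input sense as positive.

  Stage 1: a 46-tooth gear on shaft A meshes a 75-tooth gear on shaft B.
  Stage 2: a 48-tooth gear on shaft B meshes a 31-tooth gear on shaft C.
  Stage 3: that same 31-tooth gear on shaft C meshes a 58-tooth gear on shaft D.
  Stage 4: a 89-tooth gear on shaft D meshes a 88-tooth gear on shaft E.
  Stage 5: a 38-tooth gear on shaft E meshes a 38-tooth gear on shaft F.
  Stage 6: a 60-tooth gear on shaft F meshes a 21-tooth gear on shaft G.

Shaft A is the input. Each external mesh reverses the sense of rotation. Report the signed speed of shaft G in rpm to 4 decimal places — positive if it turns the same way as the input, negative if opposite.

+473.7526 rpm (same as input, |ω| = 473.7526 rpm)

Stage 1 [46T→75T]: ω = 323.0000×46/75 = 198.1067 rpm, dir flips to −; running = −198.1067
Stage 2 [48T→31T]: ω = 198.1067×48/31 = 306.7458 rpm, dir flips to +; running = +306.7458
Stage 3 [31T→58T]: ω = 306.7458×31/58 = 163.9503 rpm, dir flips to −; running = −163.9503
Stage 4 [89T→88T]: ω = 163.9503×89/88 = 165.8134 rpm, dir flips to +; running = +165.8134
Stage 5 [38T→38T]: ω = 165.8134×38/38 = 165.8134 rpm, dir flips to −; running = −165.8134
Stage 6 [60T→21T]: ω = 165.8134×60/21 = 473.7526 rpm, dir flips to +; running = +473.7526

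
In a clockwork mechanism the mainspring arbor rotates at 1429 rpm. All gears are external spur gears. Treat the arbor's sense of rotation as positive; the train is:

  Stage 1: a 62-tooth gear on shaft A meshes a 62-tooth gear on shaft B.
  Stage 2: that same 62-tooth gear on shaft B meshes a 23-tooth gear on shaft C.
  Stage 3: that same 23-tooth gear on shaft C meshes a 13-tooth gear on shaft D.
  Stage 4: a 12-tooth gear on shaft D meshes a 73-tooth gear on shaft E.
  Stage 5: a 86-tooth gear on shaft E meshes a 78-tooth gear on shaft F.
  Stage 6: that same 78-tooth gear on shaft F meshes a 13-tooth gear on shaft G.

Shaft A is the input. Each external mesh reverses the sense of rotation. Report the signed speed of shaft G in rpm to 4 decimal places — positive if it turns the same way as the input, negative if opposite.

+7411.2942 rpm (same as input, |ω| = 7411.2942 rpm)

Stage 1 [62T→62T]: ω = 1429.0000×62/62 = 1429.0000 rpm, dir flips to −; running = −1429.0000
Stage 2 [62T→23T]: ω = 1429.0000×62/23 = 3852.0870 rpm, dir flips to +; running = +3852.0870
Stage 3 [23T→13T]: ω = 3852.0870×23/13 = 6815.2308 rpm, dir flips to −; running = −6815.2308
Stage 4 [12T→73T]: ω = 6815.2308×12/73 = 1120.3119 rpm, dir flips to +; running = +1120.3119
Stage 5 [86T→78T]: ω = 1120.3119×86/78 = 1235.2157 rpm, dir flips to −; running = −1235.2157
Stage 6 [78T→13T]: ω = 1235.2157×78/13 = 7411.2942 rpm, dir flips to +; running = +7411.2942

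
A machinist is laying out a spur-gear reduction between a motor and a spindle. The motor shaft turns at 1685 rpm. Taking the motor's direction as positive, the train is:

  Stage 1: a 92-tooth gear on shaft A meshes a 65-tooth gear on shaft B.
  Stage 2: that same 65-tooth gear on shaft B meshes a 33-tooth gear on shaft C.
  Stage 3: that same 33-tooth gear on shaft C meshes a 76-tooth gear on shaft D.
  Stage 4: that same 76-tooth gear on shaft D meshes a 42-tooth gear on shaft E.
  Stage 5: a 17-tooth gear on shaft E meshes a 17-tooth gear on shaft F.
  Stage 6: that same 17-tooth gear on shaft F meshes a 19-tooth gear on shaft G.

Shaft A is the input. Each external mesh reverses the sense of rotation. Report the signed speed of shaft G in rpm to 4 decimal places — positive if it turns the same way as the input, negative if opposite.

Stage 1 [92T→65T]: ω = 1685.0000×92/65 = 2384.9231 rpm, dir flips to −; running = −2384.9231
Stage 2 [65T→33T]: ω = 2384.9231×65/33 = 4697.5758 rpm, dir flips to +; running = +4697.5758
Stage 3 [33T→76T]: ω = 4697.5758×33/76 = 2039.7368 rpm, dir flips to −; running = −2039.7368
Stage 4 [76T→42T]: ω = 2039.7368×76/42 = 3690.9524 rpm, dir flips to +; running = +3690.9524
Stage 5 [17T→17T]: ω = 3690.9524×17/17 = 3690.9524 rpm, dir flips to −; running = −3690.9524
Stage 6 [17T→19T]: ω = 3690.9524×17/19 = 3302.4311 rpm, dir flips to +; running = +3302.4311

+3302.4311 rpm (same as input, |ω| = 3302.4311 rpm)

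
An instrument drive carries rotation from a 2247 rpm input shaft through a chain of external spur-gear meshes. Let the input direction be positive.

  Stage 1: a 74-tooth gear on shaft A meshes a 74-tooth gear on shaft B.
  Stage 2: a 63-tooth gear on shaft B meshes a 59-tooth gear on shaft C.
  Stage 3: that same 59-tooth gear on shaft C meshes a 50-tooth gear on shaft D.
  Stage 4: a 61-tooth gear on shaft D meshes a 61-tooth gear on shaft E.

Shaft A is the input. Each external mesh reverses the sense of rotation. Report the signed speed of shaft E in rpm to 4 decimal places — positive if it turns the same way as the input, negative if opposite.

+2831.2200 rpm (same as input, |ω| = 2831.2200 rpm)

Stage 1 [74T→74T]: ω = 2247.0000×74/74 = 2247.0000 rpm, dir flips to −; running = −2247.0000
Stage 2 [63T→59T]: ω = 2247.0000×63/59 = 2399.3390 rpm, dir flips to +; running = +2399.3390
Stage 3 [59T→50T]: ω = 2399.3390×59/50 = 2831.2200 rpm, dir flips to −; running = −2831.2200
Stage 4 [61T→61T]: ω = 2831.2200×61/61 = 2831.2200 rpm, dir flips to +; running = +2831.2200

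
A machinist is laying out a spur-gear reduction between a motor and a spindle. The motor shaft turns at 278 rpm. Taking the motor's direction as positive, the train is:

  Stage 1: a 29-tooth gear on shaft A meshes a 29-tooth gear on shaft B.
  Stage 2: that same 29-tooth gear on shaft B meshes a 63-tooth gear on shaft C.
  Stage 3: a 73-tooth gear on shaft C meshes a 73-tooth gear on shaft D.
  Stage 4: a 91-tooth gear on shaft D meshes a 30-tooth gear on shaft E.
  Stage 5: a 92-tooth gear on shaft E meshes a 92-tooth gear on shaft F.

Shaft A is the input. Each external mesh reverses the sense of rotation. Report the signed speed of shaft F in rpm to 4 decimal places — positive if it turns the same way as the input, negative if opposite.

-388.1704 rpm (opposite to input, |ω| = 388.1704 rpm)

Stage 1 [29T→29T]: ω = 278.0000×29/29 = 278.0000 rpm, dir flips to −; running = −278.0000
Stage 2 [29T→63T]: ω = 278.0000×29/63 = 127.9683 rpm, dir flips to +; running = +127.9683
Stage 3 [73T→73T]: ω = 127.9683×73/73 = 127.9683 rpm, dir flips to −; running = −127.9683
Stage 4 [91T→30T]: ω = 127.9683×91/30 = 388.1704 rpm, dir flips to +; running = +388.1704
Stage 5 [92T→92T]: ω = 388.1704×92/92 = 388.1704 rpm, dir flips to −; running = −388.1704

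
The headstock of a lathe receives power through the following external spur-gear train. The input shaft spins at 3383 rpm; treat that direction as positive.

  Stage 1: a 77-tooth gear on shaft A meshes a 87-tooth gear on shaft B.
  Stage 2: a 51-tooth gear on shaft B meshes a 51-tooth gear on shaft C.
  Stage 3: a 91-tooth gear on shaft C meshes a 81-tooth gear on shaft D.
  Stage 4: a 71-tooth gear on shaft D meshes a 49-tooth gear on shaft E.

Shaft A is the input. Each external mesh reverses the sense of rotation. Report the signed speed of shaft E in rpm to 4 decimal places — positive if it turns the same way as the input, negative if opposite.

+4874.0739 rpm (same as input, |ω| = 4874.0739 rpm)

Stage 1 [77T→87T]: ω = 3383.0000×77/87 = 2994.1494 rpm, dir flips to −; running = −2994.1494
Stage 2 [51T→51T]: ω = 2994.1494×51/51 = 2994.1494 rpm, dir flips to +; running = +2994.1494
Stage 3 [91T→81T]: ω = 2994.1494×91/81 = 3363.7975 rpm, dir flips to −; running = −3363.7975
Stage 4 [71T→49T]: ω = 3363.7975×71/49 = 4874.0739 rpm, dir flips to +; running = +4874.0739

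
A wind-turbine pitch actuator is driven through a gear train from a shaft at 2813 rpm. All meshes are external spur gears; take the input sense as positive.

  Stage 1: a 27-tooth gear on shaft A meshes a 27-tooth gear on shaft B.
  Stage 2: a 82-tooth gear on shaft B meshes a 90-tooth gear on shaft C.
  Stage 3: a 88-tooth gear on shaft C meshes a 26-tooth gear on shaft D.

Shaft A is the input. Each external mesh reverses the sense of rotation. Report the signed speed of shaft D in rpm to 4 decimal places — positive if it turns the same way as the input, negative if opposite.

Stage 1 [27T→27T]: ω = 2813.0000×27/27 = 2813.0000 rpm, dir flips to −; running = −2813.0000
Stage 2 [82T→90T]: ω = 2813.0000×82/90 = 2562.9556 rpm, dir flips to +; running = +2562.9556
Stage 3 [88T→26T]: ω = 2562.9556×88/26 = 8674.6188 rpm, dir flips to −; running = −8674.6188

-8674.6188 rpm (opposite to input, |ω| = 8674.6188 rpm)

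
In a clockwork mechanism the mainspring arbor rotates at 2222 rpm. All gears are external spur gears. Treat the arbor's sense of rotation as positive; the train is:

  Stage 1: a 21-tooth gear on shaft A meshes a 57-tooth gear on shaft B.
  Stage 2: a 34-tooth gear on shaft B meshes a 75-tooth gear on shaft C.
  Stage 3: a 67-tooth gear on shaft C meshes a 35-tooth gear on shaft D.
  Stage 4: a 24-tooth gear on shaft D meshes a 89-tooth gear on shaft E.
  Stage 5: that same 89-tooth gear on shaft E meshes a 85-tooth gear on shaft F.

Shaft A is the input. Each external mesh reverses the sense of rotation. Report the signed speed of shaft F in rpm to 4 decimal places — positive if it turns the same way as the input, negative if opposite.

-200.5881 rpm (opposite to input, |ω| = 200.5881 rpm)

Stage 1 [21T→57T]: ω = 2222.0000×21/57 = 818.6316 rpm, dir flips to −; running = −818.6316
Stage 2 [34T→75T]: ω = 818.6316×34/75 = 371.1130 rpm, dir flips to +; running = +371.1130
Stage 3 [67T→35T]: ω = 371.1130×67/35 = 710.4163 rpm, dir flips to −; running = −710.4163
Stage 4 [24T→89T]: ω = 710.4163×24/89 = 191.5729 rpm, dir flips to +; running = +191.5729
Stage 5 [89T→85T]: ω = 191.5729×89/85 = 200.5881 rpm, dir flips to −; running = −200.5881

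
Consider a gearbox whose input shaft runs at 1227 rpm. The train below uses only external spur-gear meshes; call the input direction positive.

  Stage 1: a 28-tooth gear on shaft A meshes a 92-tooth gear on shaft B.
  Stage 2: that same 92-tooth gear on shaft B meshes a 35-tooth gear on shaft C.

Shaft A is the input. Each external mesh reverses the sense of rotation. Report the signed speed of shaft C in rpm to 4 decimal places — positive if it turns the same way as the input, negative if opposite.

+981.6000 rpm (same as input, |ω| = 981.6000 rpm)

Stage 1 [28T→92T]: ω = 1227.0000×28/92 = 373.4348 rpm, dir flips to −; running = −373.4348
Stage 2 [92T→35T]: ω = 373.4348×92/35 = 981.6000 rpm, dir flips to +; running = +981.6000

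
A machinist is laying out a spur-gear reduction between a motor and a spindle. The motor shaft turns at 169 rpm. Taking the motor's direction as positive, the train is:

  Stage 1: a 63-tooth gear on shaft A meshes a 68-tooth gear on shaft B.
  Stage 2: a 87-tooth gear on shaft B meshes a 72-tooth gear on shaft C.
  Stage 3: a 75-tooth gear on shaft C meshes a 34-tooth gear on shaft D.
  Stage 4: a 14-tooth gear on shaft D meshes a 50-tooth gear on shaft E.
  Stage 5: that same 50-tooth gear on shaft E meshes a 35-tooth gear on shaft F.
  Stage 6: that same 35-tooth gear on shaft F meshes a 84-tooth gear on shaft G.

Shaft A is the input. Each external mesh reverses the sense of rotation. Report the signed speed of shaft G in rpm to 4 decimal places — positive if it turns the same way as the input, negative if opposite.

+69.5563 rpm (same as input, |ω| = 69.5563 rpm)

Stage 1 [63T→68T]: ω = 169.0000×63/68 = 156.5735 rpm, dir flips to −; running = −156.5735
Stage 2 [87T→72T]: ω = 156.5735×87/72 = 189.1930 rpm, dir flips to +; running = +189.1930
Stage 3 [75T→34T]: ω = 189.1930×75/34 = 417.3375 rpm, dir flips to −; running = −417.3375
Stage 4 [14T→50T]: ω = 417.3375×14/50 = 116.8545 rpm, dir flips to +; running = +116.8545
Stage 5 [50T→35T]: ω = 116.8545×50/35 = 166.9350 rpm, dir flips to −; running = −166.9350
Stage 6 [35T→84T]: ω = 166.9350×35/84 = 69.5563 rpm, dir flips to +; running = +69.5563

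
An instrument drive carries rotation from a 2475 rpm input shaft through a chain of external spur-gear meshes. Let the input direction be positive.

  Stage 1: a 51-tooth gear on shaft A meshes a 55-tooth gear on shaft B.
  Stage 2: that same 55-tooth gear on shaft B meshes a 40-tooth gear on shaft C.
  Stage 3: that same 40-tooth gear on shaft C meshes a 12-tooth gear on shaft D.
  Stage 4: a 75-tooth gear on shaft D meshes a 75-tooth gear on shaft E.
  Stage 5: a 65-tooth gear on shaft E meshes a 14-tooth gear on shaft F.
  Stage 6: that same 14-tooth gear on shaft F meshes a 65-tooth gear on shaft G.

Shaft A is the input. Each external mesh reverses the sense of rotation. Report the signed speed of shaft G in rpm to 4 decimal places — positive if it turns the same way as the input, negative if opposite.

Stage 1 [51T→55T]: ω = 2475.0000×51/55 = 2295.0000 rpm, dir flips to −; running = −2295.0000
Stage 2 [55T→40T]: ω = 2295.0000×55/40 = 3155.6250 rpm, dir flips to +; running = +3155.6250
Stage 3 [40T→12T]: ω = 3155.6250×40/12 = 10518.7500 rpm, dir flips to −; running = −10518.7500
Stage 4 [75T→75T]: ω = 10518.7500×75/75 = 10518.7500 rpm, dir flips to +; running = +10518.7500
Stage 5 [65T→14T]: ω = 10518.7500×65/14 = 48837.0536 rpm, dir flips to −; running = −48837.0536
Stage 6 [14T→65T]: ω = 48837.0536×14/65 = 10518.7500 rpm, dir flips to +; running = +10518.7500

+10518.7500 rpm (same as input, |ω| = 10518.7500 rpm)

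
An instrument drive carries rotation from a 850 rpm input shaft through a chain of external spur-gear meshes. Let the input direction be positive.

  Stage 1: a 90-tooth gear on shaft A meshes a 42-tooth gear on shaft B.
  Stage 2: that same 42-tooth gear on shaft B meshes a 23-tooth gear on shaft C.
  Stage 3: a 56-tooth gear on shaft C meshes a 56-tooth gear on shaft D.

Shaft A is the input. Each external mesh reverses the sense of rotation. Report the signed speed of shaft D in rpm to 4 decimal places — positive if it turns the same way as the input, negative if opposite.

-3326.0870 rpm (opposite to input, |ω| = 3326.0870 rpm)

Stage 1 [90T→42T]: ω = 850.0000×90/42 = 1821.4286 rpm, dir flips to −; running = −1821.4286
Stage 2 [42T→23T]: ω = 1821.4286×42/23 = 3326.0870 rpm, dir flips to +; running = +3326.0870
Stage 3 [56T→56T]: ω = 3326.0870×56/56 = 3326.0870 rpm, dir flips to −; running = −3326.0870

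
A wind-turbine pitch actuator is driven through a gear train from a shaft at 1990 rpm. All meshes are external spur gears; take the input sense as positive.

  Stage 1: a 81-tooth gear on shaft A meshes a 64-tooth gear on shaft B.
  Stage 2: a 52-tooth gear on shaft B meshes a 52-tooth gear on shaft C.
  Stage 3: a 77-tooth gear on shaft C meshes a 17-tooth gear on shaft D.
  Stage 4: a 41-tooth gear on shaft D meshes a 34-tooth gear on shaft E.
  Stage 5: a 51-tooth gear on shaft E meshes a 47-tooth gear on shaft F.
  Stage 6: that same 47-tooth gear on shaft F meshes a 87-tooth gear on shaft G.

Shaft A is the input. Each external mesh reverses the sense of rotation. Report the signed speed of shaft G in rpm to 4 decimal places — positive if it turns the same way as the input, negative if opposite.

Stage 1 [81T→64T]: ω = 1990.0000×81/64 = 2518.5938 rpm, dir flips to −; running = −2518.5938
Stage 2 [52T→52T]: ω = 2518.5938×52/52 = 2518.5938 rpm, dir flips to +; running = +2518.5938
Stage 3 [77T→17T]: ω = 2518.5938×77/17 = 11407.7482 rpm, dir flips to −; running = −11407.7482
Stage 4 [41T→34T]: ω = 11407.7482×41/34 = 13756.4022 rpm, dir flips to +; running = +13756.4022
Stage 5 [51T→47T]: ω = 13756.4022×51/47 = 14927.1598 rpm, dir flips to −; running = −14927.1598
Stage 6 [47T→87T]: ω = 14927.1598×47/87 = 8064.0978 rpm, dir flips to +; running = +8064.0978

+8064.0978 rpm (same as input, |ω| = 8064.0978 rpm)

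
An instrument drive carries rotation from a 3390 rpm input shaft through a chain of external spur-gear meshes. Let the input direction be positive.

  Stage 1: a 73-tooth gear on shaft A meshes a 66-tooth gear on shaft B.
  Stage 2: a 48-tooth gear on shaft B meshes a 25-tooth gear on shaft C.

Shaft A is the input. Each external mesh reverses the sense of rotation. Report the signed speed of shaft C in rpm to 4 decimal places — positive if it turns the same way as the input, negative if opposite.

Stage 1 [73T→66T]: ω = 3390.0000×73/66 = 3749.5455 rpm, dir flips to −; running = −3749.5455
Stage 2 [48T→25T]: ω = 3749.5455×48/25 = 7199.1273 rpm, dir flips to +; running = +7199.1273

+7199.1273 rpm (same as input, |ω| = 7199.1273 rpm)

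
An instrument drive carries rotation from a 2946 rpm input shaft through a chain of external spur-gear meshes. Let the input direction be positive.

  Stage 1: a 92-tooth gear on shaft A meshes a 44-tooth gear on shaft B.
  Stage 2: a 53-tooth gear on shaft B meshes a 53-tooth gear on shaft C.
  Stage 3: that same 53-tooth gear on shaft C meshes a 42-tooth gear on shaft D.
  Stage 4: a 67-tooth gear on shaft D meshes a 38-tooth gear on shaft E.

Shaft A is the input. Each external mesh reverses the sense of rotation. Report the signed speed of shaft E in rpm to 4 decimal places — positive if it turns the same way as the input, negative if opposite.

+13705.2095 rpm (same as input, |ω| = 13705.2095 rpm)

Stage 1 [92T→44T]: ω = 2946.0000×92/44 = 6159.8182 rpm, dir flips to −; running = −6159.8182
Stage 2 [53T→53T]: ω = 6159.8182×53/53 = 6159.8182 rpm, dir flips to +; running = +6159.8182
Stage 3 [53T→42T]: ω = 6159.8182×53/42 = 7773.1039 rpm, dir flips to −; running = −7773.1039
Stage 4 [67T→38T]: ω = 7773.1039×67/38 = 13705.2095 rpm, dir flips to +; running = +13705.2095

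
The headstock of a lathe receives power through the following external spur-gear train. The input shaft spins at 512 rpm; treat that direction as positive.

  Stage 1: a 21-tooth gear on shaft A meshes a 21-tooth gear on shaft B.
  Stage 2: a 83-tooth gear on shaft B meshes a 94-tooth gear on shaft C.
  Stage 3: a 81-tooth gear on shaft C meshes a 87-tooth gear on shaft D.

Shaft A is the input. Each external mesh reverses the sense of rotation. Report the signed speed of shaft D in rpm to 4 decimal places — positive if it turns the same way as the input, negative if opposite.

-420.9068 rpm (opposite to input, |ω| = 420.9068 rpm)

Stage 1 [21T→21T]: ω = 512.0000×21/21 = 512.0000 rpm, dir flips to −; running = −512.0000
Stage 2 [83T→94T]: ω = 512.0000×83/94 = 452.0851 rpm, dir flips to +; running = +452.0851
Stage 3 [81T→87T]: ω = 452.0851×81/87 = 420.9068 rpm, dir flips to −; running = −420.9068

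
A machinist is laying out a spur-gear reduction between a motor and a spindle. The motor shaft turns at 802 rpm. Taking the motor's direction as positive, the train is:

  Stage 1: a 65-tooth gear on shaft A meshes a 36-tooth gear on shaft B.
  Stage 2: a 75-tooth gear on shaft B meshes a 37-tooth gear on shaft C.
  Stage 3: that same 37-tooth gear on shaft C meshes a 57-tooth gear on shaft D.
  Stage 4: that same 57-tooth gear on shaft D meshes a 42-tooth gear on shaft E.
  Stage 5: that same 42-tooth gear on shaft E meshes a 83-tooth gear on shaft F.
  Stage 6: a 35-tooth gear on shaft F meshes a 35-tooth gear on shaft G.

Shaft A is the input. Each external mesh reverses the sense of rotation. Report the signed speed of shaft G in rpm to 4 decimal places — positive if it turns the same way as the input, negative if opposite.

Stage 1 [65T→36T]: ω = 802.0000×65/36 = 1448.0556 rpm, dir flips to −; running = −1448.0556
Stage 2 [75T→37T]: ω = 1448.0556×75/37 = 2935.2477 rpm, dir flips to +; running = +2935.2477
Stage 3 [37T→57T]: ω = 2935.2477×37/57 = 1905.3363 rpm, dir flips to −; running = −1905.3363
Stage 4 [57T→42T]: ω = 1905.3363×57/42 = 2585.8135 rpm, dir flips to +; running = +2585.8135
Stage 5 [42T→83T]: ω = 2585.8135×42/83 = 1308.4839 rpm, dir flips to −; running = −1308.4839
Stage 6 [35T→35T]: ω = 1308.4839×35/35 = 1308.4839 rpm, dir flips to +; running = +1308.4839

+1308.4839 rpm (same as input, |ω| = 1308.4839 rpm)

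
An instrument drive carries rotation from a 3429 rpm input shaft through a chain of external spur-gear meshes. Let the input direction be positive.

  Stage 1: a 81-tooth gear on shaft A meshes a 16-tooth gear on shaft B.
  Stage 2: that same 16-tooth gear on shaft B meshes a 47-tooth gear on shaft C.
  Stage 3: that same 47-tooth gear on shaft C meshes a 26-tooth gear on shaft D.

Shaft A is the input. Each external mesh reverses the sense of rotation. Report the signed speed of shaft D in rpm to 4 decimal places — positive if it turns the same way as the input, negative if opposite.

-10682.6538 rpm (opposite to input, |ω| = 10682.6538 rpm)

Stage 1 [81T→16T]: ω = 3429.0000×81/16 = 17359.3125 rpm, dir flips to −; running = −17359.3125
Stage 2 [16T→47T]: ω = 17359.3125×16/47 = 5909.5532 rpm, dir flips to +; running = +5909.5532
Stage 3 [47T→26T]: ω = 5909.5532×47/26 = 10682.6538 rpm, dir flips to −; running = −10682.6538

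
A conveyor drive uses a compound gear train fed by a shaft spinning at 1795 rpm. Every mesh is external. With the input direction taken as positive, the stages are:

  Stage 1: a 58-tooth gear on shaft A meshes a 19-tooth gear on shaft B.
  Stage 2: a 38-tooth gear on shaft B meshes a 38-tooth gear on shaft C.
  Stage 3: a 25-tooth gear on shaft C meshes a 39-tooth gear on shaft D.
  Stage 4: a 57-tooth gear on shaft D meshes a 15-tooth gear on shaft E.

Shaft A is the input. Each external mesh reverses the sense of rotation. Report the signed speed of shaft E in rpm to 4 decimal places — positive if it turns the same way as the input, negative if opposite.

+13347.4359 rpm (same as input, |ω| = 13347.4359 rpm)

Stage 1 [58T→19T]: ω = 1795.0000×58/19 = 5479.4737 rpm, dir flips to −; running = −5479.4737
Stage 2 [38T→38T]: ω = 5479.4737×38/38 = 5479.4737 rpm, dir flips to +; running = +5479.4737
Stage 3 [25T→39T]: ω = 5479.4737×25/39 = 3512.4831 rpm, dir flips to −; running = −3512.4831
Stage 4 [57T→15T]: ω = 3512.4831×57/15 = 13347.4359 rpm, dir flips to +; running = +13347.4359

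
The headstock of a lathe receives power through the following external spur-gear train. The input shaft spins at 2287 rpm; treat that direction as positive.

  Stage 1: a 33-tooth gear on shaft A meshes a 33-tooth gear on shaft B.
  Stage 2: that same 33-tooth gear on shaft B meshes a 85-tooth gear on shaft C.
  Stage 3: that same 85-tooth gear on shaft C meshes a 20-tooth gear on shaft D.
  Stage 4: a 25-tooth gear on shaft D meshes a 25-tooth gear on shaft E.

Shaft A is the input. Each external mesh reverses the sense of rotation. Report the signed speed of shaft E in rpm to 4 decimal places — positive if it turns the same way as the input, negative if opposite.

Stage 1 [33T→33T]: ω = 2287.0000×33/33 = 2287.0000 rpm, dir flips to −; running = −2287.0000
Stage 2 [33T→85T]: ω = 2287.0000×33/85 = 887.8941 rpm, dir flips to +; running = +887.8941
Stage 3 [85T→20T]: ω = 887.8941×85/20 = 3773.5500 rpm, dir flips to −; running = −3773.5500
Stage 4 [25T→25T]: ω = 3773.5500×25/25 = 3773.5500 rpm, dir flips to +; running = +3773.5500

+3773.5500 rpm (same as input, |ω| = 3773.5500 rpm)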